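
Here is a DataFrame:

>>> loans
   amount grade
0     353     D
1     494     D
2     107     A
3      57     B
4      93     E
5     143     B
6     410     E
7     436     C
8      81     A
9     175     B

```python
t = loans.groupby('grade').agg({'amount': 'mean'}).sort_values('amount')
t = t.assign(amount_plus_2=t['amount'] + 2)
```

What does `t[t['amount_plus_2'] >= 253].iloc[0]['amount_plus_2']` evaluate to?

253.5

group by grade, mean of amount:
       amount
grade        
A        94.0
B       125.0
C       436.0
D       423.5
E       251.5
sort by amount:
       amount
grade        
A        94.0
B       125.0
E       251.5
D       423.5
C       436.0
add column amount_plus_2 = t['amount'] + 2:
       amount  amount_plus_2
grade                       
A        94.0           96.0
B       125.0          127.0
E       251.5          253.5
D       423.5          425.5
C       436.0          438.0
filter rows where amount_plus_2 >= 253:
       amount  amount_plus_2
grade                       
E       251.5          253.5
D       423.5          425.5
C       436.0          438.0
value at position 0, column 'amount_plus_2' → 253.5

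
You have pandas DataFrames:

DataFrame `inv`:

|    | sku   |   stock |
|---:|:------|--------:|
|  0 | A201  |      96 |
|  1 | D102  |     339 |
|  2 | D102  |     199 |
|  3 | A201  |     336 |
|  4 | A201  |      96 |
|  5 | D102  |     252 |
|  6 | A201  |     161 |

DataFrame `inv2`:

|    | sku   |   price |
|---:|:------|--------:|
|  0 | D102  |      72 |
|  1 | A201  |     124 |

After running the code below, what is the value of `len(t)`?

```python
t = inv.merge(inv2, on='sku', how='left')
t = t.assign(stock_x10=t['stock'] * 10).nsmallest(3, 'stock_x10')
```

merge on 'sku' (how='left') → 7 rows:
    sku  stock  price
0  A201     96    124
1  D102    339     72
2  D102    199     72
3  A201    336    124
4  A201     96    124
5  D102    252     72
6  A201    161    124
add column stock_x10 = t['stock'] * 10:
    sku  stock  price  stock_x10
0  A201     96    124        960
1  D102    339     72       3390
2  D102    199     72       1990
3  A201    336    124       3360
4  A201     96    124        960
5  D102    252     72       2520
6  A201    161    124       1610
take 3 rows with smallest stock_x10:
    sku  stock  price  stock_x10
0  A201     96    124        960
4  A201     96    124        960
6  A201    161    124       1610
So result = 3.

3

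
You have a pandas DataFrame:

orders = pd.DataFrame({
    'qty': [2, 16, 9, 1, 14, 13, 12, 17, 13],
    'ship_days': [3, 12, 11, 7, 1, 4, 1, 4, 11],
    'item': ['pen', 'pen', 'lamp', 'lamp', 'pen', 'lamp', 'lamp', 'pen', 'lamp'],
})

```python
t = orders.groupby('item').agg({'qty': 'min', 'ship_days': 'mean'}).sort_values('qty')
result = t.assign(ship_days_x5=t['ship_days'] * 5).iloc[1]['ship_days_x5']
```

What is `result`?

group by item: min(qty), mean(ship_days):
      qty  ship_days
item                
lamp    1        6.8
pen     2        5.0
sort by qty:
      qty  ship_days
item                
lamp    1        6.8
pen     2        5.0
add column ship_days_x5 = t['ship_days'] * 5:
      qty  ship_days  ship_days_x5
item                              
lamp    1        6.8          34.0
pen     2        5.0          25.0
The value at position 1, column 'ship_days_x5' is 25.0.

25.0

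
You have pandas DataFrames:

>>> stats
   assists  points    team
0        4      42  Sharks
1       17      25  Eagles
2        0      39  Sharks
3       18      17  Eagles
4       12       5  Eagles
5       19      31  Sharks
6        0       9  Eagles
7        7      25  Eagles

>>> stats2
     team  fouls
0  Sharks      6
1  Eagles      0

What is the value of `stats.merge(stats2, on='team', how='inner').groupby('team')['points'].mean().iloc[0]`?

16.2

merge on 'team' (how='inner') → 8 rows:
   assists  points    team  fouls
0        4      42  Sharks      6
1       17      25  Eagles      0
2        0      39  Sharks      6
3       18      17  Eagles      0
4       12       5  Eagles      0
5       19      31  Sharks      6
6        0       9  Eagles      0
7        7      25  Eagles      0
group by team, mean of points:
team
Eagles    16.200000
Sharks    37.333333
Name: points, dtype: float64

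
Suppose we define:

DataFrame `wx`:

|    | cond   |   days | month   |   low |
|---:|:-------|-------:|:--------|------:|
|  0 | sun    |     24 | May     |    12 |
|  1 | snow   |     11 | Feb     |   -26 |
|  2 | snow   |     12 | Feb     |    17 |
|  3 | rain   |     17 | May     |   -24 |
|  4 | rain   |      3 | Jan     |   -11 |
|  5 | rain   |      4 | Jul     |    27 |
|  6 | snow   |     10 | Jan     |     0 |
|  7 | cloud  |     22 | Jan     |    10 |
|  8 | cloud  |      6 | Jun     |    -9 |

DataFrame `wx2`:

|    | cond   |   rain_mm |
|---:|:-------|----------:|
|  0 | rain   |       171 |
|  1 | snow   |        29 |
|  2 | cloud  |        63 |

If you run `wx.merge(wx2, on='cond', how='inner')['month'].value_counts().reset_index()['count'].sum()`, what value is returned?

merge on 'cond' (how='inner') → 8 rows:
    cond  days month  low  rain_mm
0   snow    11   Feb  -26       29
1   snow    12   Feb   17       29
2   rain    17   May  -24      171
3   rain     3   Jan  -11      171
4   rain     4   Jul   27      171
5   snow    10   Jan    0       29
6  cloud    22   Jan   10       63
7  cloud     6   Jun   -9       63
value_counts of month:
month
Jan    3
Feb    2
May    1
Jul    1
Jun    1
Name: count, dtype: int64
reset_index():
  month  count
0   Jan      3
1   Feb      2
2   May      1
3   Jul      1
4   Jun      1
Finally, sum of column 'count' = 8.

8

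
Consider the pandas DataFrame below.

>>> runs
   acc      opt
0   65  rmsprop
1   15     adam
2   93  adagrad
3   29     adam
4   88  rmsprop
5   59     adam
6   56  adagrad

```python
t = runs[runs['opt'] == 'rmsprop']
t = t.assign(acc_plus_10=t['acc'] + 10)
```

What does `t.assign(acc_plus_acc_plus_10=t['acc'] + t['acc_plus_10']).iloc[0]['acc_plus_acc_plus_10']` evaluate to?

140

filter rows where opt == 'rmsprop':
   acc      opt
0   65  rmsprop
4   88  rmsprop
add column acc_plus_10 = t['acc'] + 10:
   acc      opt  acc_plus_10
0   65  rmsprop           75
4   88  rmsprop           98
add column acc_plus_acc_plus_10 = t['acc'] + t['acc_plus_10']:
   acc      opt  acc_plus_10  acc_plus_acc_plus_10
0   65  rmsprop           75                   140
4   88  rmsprop           98                   186
Finally, value at position 0, column 'acc_plus_acc_plus_10' = 140.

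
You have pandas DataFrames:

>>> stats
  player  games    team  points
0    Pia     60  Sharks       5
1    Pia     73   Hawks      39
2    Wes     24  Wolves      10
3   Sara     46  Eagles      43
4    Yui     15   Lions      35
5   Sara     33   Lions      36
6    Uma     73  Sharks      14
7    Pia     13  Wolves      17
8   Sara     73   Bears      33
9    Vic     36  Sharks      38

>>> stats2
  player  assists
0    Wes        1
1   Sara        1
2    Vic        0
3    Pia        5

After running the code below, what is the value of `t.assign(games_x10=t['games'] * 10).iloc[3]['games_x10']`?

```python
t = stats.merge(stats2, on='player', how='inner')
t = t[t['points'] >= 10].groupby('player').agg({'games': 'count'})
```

merge on 'player' (how='inner') → 8 rows:
  player  games    team  points  assists
0    Pia     60  Sharks       5        5
1    Pia     73   Hawks      39        5
2    Wes     24  Wolves      10        1
3   Sara     46  Eagles      43        1
4   Sara     33   Lions      36        1
5    Pia     13  Wolves      17        5
6   Sara     73   Bears      33        1
7    Vic     36  Sharks      38        0
filter rows where points >= 10:
  player  games    team  points  assists
1    Pia     73   Hawks      39        5
2    Wes     24  Wolves      10        1
3   Sara     46  Eagles      43        1
4   Sara     33   Lions      36        1
5    Pia     13  Wolves      17        5
6   Sara     73   Bears      33        1
7    Vic     36  Sharks      38        0
group by player, count of games:
        games
player       
Pia         2
Sara        3
Vic         1
Wes         1
add column games_x10 = t['games'] * 10:
        games  games_x10
player                  
Pia         2         20
Sara        3         30
Vic         1         10
Wes         1         10
Hence 10.

10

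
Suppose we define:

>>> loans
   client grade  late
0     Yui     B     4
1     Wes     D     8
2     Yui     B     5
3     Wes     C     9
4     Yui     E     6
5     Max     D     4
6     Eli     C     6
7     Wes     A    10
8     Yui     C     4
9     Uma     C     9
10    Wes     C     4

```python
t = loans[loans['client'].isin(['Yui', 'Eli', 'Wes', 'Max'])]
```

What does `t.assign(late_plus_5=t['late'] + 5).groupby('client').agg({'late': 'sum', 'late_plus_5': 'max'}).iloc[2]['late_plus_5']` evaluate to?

filter rows where client in ['Yui', 'Eli', 'Wes', 'Max']:
   client grade  late
0     Yui     B     4
1     Wes     D     8
2     Yui     B     5
3     Wes     C     9
4     Yui     E     6
5     Max     D     4
6     Eli     C     6
7     Wes     A    10
8     Yui     C     4
10    Wes     C     4
add column late_plus_5 = t['late'] + 5:
   client grade  late  late_plus_5
0     Yui     B     4            9
1     Wes     D     8           13
2     Yui     B     5           10
3     Wes     C     9           14
4     Yui     E     6           11
5     Max     D     4            9
6     Eli     C     6           11
7     Wes     A    10           15
8     Yui     C     4            9
10    Wes     C     4            9
group by client: sum(late), max(late_plus_5):
        late  late_plus_5
client                   
Eli        6           11
Max        4            9
Wes       31           15
Yui       19           11
value at position 2, column 'late_plus_5' → 15

15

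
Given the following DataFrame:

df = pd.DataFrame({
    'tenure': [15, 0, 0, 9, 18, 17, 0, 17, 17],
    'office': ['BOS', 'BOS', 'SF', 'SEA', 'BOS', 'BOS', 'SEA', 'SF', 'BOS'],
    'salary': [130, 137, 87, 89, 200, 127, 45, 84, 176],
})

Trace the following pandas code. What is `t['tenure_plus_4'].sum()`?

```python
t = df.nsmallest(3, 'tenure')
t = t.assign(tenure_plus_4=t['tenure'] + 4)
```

take 3 rows with smallest tenure:
   tenure office  salary
1       0    BOS     137
2       0     SF      87
6       0    SEA      45
add column tenure_plus_4 = t['tenure'] + 4:
   tenure office  salary  tenure_plus_4
1       0    BOS     137              4
2       0     SF      87              4
6       0    SEA      45              4

12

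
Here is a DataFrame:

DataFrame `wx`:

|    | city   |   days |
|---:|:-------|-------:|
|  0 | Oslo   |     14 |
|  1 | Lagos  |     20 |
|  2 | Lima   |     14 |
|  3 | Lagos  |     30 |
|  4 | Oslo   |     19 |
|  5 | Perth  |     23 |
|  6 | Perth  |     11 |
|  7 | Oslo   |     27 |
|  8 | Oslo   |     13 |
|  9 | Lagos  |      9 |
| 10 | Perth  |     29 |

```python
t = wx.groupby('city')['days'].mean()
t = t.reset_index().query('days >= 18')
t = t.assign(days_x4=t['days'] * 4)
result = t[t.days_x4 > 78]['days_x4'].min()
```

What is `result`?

group by city, mean of days:
city
Lagos    19.666667
Lima     14.000000
Oslo     18.250000
Perth    21.000000
Name: days, dtype: float64
reset_index():
    city       days
0  Lagos  19.666667
1   Lima  14.000000
2   Oslo  18.250000
3  Perth  21.000000
filter rows where days >= 18:
    city       days
0  Lagos  19.666667
2   Oslo  18.250000
3  Perth  21.000000
add column days_x4 = t['days'] * 4:
    city       days    days_x4
0  Lagos  19.666667  78.666667
2   Oslo  18.250000  73.000000
3  Perth  21.000000  84.000000
filter rows where days_x4 > 78:
    city       days    days_x4
0  Lagos  19.666667  78.666667
3  Perth  21.000000  84.000000
Then the min of column 'days_x4': 78.6666666667

78.6666666667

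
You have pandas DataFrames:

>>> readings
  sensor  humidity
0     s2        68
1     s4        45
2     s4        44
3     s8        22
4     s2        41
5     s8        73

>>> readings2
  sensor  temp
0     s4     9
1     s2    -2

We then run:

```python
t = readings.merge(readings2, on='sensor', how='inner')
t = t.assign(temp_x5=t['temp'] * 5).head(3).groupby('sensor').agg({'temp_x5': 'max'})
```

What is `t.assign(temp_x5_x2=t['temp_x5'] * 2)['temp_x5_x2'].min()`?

merge on 'sensor' (how='inner') → 4 rows:
  sensor  humidity  temp
0     s2        68    -2
1     s4        45     9
2     s4        44     9
3     s2        41    -2
add column temp_x5 = t['temp'] * 5:
  sensor  humidity  temp  temp_x5
0     s2        68    -2      -10
1     s4        45     9       45
2     s4        44     9       45
3     s2        41    -2      -10
take first 3 rows:
  sensor  humidity  temp  temp_x5
0     s2        68    -2      -10
1     s4        45     9       45
2     s4        44     9       45
group by sensor, max of temp_x5:
        temp_x5
sensor         
s2          -10
s4           45
add column temp_x5_x2 = t['temp_x5'] * 2:
        temp_x5  temp_x5_x2
sensor                     
s2          -10         -20
s4           45          90

-20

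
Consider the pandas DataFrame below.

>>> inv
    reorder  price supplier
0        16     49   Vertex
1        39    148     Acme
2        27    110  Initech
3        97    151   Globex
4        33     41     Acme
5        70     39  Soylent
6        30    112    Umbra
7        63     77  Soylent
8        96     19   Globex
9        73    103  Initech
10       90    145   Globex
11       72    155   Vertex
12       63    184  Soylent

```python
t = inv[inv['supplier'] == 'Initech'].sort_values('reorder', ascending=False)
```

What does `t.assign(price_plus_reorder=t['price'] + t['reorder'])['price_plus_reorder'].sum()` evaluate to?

313

filter rows where supplier == 'Initech':
   reorder  price supplier
2       27    110  Initech
9       73    103  Initech
sort by reorder descending:
   reorder  price supplier
9       73    103  Initech
2       27    110  Initech
add column price_plus_reorder = t['price'] + t['reorder']:
   reorder  price supplier  price_plus_reorder
9       73    103  Initech                 176
2       27    110  Initech                 137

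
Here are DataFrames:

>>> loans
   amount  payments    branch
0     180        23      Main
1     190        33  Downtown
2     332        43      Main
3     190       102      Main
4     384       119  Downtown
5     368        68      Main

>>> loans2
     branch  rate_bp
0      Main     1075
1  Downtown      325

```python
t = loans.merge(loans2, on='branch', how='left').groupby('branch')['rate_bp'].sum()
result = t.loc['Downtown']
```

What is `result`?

merge on 'branch' (how='left') → 6 rows:
   amount  payments    branch  rate_bp
0     180        23      Main     1075
1     190        33  Downtown      325
2     332        43      Main     1075
3     190       102      Main     1075
4     384       119  Downtown      325
5     368        68      Main     1075
group by branch, sum of rate_bp:
branch
Downtown     650
Main        4300
Name: rate_bp, dtype: int64

650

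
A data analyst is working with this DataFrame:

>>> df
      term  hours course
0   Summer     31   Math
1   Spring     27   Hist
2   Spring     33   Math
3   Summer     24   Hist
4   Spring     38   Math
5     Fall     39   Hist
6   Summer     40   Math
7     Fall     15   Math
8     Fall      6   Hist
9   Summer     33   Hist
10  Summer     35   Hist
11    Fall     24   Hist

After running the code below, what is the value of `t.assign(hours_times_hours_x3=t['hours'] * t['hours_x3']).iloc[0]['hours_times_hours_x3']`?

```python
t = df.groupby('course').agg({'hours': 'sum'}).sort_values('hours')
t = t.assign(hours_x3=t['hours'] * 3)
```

73947

group by course, sum of hours:
        hours
course       
Hist      188
Math      157
sort by hours:
        hours
course       
Math      157
Hist      188
add column hours_x3 = t['hours'] * 3:
        hours  hours_x3
course                 
Math      157       471
Hist      188       564
add column hours_times_hours_x3 = t['hours'] * t['hours_x3']:
        hours  hours_x3  hours_times_hours_x3
course                                       
Math      157       471                 73947
Hist      188       564                106032
Hence 73947.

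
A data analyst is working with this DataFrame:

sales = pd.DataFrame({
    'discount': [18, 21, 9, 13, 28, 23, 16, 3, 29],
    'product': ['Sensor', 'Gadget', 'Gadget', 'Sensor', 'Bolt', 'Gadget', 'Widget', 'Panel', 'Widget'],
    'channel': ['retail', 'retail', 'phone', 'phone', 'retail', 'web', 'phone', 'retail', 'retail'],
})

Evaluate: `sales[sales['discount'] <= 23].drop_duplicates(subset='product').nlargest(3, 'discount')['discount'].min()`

filter rows where discount <= 23:
   discount product channel
0        18  Sensor  retail
1        21  Gadget  retail
2         9  Gadget   phone
3        13  Sensor   phone
5        23  Gadget     web
6        16  Widget   phone
7         3   Panel  retail
drop duplicate product (keep=first):
   discount product channel
0        18  Sensor  retail
1        21  Gadget  retail
6        16  Widget   phone
7         3   Panel  retail
take 3 rows with largest discount:
   discount product channel
1        21  Gadget  retail
0        18  Sensor  retail
6        16  Widget   phone
Reading off the min of column 'discount', we get 16.

16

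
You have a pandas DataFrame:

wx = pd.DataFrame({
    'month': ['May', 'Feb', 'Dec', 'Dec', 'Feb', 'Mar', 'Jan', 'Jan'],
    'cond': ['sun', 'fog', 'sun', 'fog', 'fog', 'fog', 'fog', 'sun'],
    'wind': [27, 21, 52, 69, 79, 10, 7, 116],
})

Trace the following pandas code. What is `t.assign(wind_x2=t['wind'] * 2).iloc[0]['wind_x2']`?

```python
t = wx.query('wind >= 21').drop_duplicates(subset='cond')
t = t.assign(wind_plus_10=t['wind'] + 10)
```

54

filter rows where wind >= 21:
  month cond  wind
0   May  sun    27
1   Feb  fog    21
2   Dec  sun    52
3   Dec  fog    69
4   Feb  fog    79
7   Jan  sun   116
drop duplicate cond (keep=first):
  month cond  wind
0   May  sun    27
1   Feb  fog    21
add column wind_plus_10 = t['wind'] + 10:
  month cond  wind  wind_plus_10
0   May  sun    27            37
1   Feb  fog    21            31
add column wind_x2 = t['wind'] * 2:
  month cond  wind  wind_plus_10  wind_x2
0   May  sun    27            37       54
1   Feb  fog    21            31       42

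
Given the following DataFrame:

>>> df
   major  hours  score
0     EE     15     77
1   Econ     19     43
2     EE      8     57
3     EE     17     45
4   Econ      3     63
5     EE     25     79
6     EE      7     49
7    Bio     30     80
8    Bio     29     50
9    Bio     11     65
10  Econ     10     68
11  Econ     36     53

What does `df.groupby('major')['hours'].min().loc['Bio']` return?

11

group by major, min of hours:
major
Bio     11
EE       7
Econ     3
Name: hours, dtype: int64
Reading off the value at index 'Bio', we get 11.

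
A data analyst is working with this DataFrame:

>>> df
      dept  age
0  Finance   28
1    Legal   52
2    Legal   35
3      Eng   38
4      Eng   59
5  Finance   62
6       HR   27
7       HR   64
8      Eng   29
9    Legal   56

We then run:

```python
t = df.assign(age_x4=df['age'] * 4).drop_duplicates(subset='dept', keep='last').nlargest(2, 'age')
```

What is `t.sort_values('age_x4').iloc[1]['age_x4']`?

256

add column age_x4 = df['age'] * 4:
      dept  age  age_x4
0  Finance   28     112
1    Legal   52     208
2    Legal   35     140
3      Eng   38     152
4      Eng   59     236
5  Finance   62     248
6       HR   27     108
7       HR   64     256
8      Eng   29     116
9    Legal   56     224
drop duplicate dept (keep=last):
      dept  age  age_x4
5  Finance   62     248
7       HR   64     256
8      Eng   29     116
9    Legal   56     224
take 2 rows with largest age:
      dept  age  age_x4
7       HR   64     256
5  Finance   62     248
sort by age_x4:
      dept  age  age_x4
5  Finance   62     248
7       HR   64     256
value at position 1, column 'age_x4' → 256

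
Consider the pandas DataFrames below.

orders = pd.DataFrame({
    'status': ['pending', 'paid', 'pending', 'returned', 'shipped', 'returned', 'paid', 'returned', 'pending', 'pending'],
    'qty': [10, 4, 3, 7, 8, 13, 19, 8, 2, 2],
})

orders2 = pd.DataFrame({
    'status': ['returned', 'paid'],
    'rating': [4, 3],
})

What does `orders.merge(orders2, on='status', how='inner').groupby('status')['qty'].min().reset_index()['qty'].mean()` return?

merge on 'status' (how='inner') → 5 rows:
     status  qty  rating
0      paid    4       3
1  returned    7       4
2  returned   13       4
3      paid   19       3
4  returned    8       4
group by status, min of qty:
status
paid        4
returned    7
Name: qty, dtype: int64
reset_index():
     status  qty
0      paid    4
1  returned    7

5.5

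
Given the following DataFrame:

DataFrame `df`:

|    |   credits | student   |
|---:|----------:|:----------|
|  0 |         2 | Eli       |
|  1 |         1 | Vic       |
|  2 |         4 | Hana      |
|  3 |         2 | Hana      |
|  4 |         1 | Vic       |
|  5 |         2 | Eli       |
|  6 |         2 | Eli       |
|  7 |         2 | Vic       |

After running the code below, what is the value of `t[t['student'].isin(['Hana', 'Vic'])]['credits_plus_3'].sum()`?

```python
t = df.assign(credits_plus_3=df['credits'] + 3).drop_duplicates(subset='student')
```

add column credits_plus_3 = df['credits'] + 3:
   credits student  credits_plus_3
0        2     Eli               5
1        1     Vic               4
2        4    Hana               7
3        2    Hana               5
4        1     Vic               4
5        2     Eli               5
6        2     Eli               5
7        2     Vic               5
drop duplicate student (keep=first):
   credits student  credits_plus_3
0        2     Eli               5
1        1     Vic               4
2        4    Hana               7
filter rows where student in ['Hana', 'Vic']:
   credits student  credits_plus_3
1        1     Vic               4
2        4    Hana               7

11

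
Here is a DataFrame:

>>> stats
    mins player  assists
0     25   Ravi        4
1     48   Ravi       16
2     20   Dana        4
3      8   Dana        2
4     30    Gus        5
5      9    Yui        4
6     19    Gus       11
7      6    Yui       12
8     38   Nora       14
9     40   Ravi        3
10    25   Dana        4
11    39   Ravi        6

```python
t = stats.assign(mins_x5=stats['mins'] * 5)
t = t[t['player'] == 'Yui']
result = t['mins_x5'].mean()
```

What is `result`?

37.5

add column mins_x5 = stats['mins'] * 5:
    mins player  assists  mins_x5
0     25   Ravi        4      125
1     48   Ravi       16      240
2     20   Dana        4      100
3      8   Dana        2       40
4     30    Gus        5      150
5      9    Yui        4       45
6     19    Gus       11       95
7      6    Yui       12       30
8     38   Nora       14      190
9     40   Ravi        3      200
10    25   Dana        4      125
11    39   Ravi        6      195
filter rows where player == 'Yui':
   mins player  assists  mins_x5
5     9    Yui        4       45
7     6    Yui       12       30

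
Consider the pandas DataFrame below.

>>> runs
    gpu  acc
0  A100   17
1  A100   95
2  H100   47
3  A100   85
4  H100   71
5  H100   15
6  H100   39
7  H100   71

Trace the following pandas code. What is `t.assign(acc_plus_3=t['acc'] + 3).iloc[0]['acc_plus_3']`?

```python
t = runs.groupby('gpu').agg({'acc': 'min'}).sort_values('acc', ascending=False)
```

group by gpu, min of acc:
      acc
gpu      
A100   17
H100   15
sort by acc descending:
      acc
gpu      
A100   17
H100   15
add column acc_plus_3 = t['acc'] + 3:
      acc  acc_plus_3
gpu                  
A100   17          20
H100   15          18
Reading off the value at position 0, column 'acc_plus_3', we get 20.

20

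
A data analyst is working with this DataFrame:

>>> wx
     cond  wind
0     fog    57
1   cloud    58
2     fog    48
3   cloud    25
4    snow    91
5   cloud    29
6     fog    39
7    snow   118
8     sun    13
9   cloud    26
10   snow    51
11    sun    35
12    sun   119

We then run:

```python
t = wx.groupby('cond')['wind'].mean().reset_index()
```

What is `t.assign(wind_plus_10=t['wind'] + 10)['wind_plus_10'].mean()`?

66.2083333333

group by cond, mean of wind:
cond
cloud    34.500000
fog      48.000000
snow     86.666667
sun      55.666667
Name: wind, dtype: float64
reset_index():
    cond       wind
0  cloud  34.500000
1    fog  48.000000
2   snow  86.666667
3    sun  55.666667
add column wind_plus_10 = t['wind'] + 10:
    cond       wind  wind_plus_10
0  cloud  34.500000     44.500000
1    fog  48.000000     58.000000
2   snow  86.666667     96.666667
3    sun  55.666667     65.666667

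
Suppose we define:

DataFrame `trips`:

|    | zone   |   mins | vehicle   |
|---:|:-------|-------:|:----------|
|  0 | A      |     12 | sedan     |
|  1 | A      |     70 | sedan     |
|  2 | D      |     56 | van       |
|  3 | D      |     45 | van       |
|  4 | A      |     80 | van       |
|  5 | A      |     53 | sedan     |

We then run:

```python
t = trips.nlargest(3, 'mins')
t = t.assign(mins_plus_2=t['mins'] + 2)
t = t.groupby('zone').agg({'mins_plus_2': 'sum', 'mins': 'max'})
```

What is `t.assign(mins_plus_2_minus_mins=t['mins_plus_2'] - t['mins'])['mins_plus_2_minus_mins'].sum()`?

76

take 3 rows with largest mins:
  zone  mins vehicle
4    A    80     van
1    A    70   sedan
2    D    56     van
add column mins_plus_2 = t['mins'] + 2:
  zone  mins vehicle  mins_plus_2
4    A    80     van           82
1    A    70   sedan           72
2    D    56     van           58
group by zone: sum(mins_plus_2), max(mins):
      mins_plus_2  mins
zone                   
A             154    80
D              58    56
add column mins_plus_2_minus_mins = t['mins_plus_2'] - t['mins']:
      mins_plus_2  mins  mins_plus_2_minus_mins
zone                                           
A             154    80                      74
D              58    56                       2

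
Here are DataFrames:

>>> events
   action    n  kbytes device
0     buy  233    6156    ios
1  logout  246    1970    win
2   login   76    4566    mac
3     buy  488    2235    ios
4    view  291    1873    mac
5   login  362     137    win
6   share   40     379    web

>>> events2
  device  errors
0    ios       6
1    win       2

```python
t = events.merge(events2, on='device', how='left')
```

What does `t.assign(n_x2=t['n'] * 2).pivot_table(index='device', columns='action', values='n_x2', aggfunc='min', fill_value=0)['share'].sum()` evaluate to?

80

merge on 'device' (how='left') → 7 rows:
   action    n  kbytes device  errors
0     buy  233    6156    ios     6.0
1  logout  246    1970    win     2.0
2   login   76    4566    mac     NaN
3     buy  488    2235    ios     6.0
4    view  291    1873    mac     NaN
5   login  362     137    win     2.0
6   share   40     379    web     NaN
add column n_x2 = t['n'] * 2:
   action    n  kbytes device  errors  n_x2
0     buy  233    6156    ios     6.0   466
1  logout  246    1970    win     2.0   492
2   login   76    4566    mac     NaN   152
3     buy  488    2235    ios     6.0   976
4    view  291    1873    mac     NaN   582
5   login  362     137    win     2.0   724
6   share   40     379    web     NaN    80
pivot: rows=device, cols=action, min(n_x2):
action  buy  login  logout  share  view
device                                 
ios     466      0       0      0     0
mac       0    152       0      0   582
web       0      0       0     80     0
win       0    724     492      0     0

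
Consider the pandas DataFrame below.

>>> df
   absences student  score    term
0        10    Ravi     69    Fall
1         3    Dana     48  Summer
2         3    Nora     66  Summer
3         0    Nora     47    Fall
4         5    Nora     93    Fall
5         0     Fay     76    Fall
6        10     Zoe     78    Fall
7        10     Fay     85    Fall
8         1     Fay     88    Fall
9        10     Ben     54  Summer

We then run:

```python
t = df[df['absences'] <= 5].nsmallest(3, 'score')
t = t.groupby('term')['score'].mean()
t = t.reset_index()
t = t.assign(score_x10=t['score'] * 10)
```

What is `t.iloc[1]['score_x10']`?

570.0

filter rows where absences <= 5:
   absences student  score    term
1         3    Dana     48  Summer
2         3    Nora     66  Summer
3         0    Nora     47    Fall
4         5    Nora     93    Fall
5         0     Fay     76    Fall
8         1     Fay     88    Fall
take 3 rows with smallest score:
   absences student  score    term
3         0    Nora     47    Fall
1         3    Dana     48  Summer
2         3    Nora     66  Summer
group by term, mean of score:
term
Fall      47.0
Summer    57.0
Name: score, dtype: float64
reset_index():
     term  score
0    Fall   47.0
1  Summer   57.0
add column score_x10 = t['score'] * 10:
     term  score  score_x10
0    Fall   47.0      470.0
1  Summer   57.0      570.0
Finally, value at position 1, column 'score_x10' = 570.0.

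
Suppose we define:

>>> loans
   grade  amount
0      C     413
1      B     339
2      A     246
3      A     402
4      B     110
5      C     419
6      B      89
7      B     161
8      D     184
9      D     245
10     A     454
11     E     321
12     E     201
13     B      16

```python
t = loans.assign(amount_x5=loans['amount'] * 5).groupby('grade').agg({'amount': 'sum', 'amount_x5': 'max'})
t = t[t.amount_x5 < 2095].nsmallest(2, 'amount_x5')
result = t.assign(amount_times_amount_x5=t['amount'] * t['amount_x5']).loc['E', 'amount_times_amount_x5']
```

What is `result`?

837810

add column amount_x5 = loans['amount'] * 5:
   grade  amount  amount_x5
0      C     413       2065
1      B     339       1695
2      A     246       1230
3      A     402       2010
4      B     110        550
5      C     419       2095
6      B      89        445
7      B     161        805
8      D     184        920
9      D     245       1225
10     A     454       2270
11     E     321       1605
12     E     201       1005
13     B      16         80
group by grade: sum(amount), max(amount_x5):
       amount  amount_x5
grade                   
A        1102       2270
B         715       1695
C         832       2095
D         429       1225
E         522       1605
filter rows where amount_x5 < 2095:
       amount  amount_x5
grade                   
B         715       1695
D         429       1225
E         522       1605
take 2 rows with smallest amount_x5:
       amount  amount_x5
grade                   
D         429       1225
E         522       1605
add column amount_times_amount_x5 = t['amount'] * t['amount_x5']:
       amount  amount_x5  amount_times_amount_x5
grade                                           
D         429       1225                  525525
E         522       1605                  837810
So loc['E', 'amount_times_amount_x5'] = 837810.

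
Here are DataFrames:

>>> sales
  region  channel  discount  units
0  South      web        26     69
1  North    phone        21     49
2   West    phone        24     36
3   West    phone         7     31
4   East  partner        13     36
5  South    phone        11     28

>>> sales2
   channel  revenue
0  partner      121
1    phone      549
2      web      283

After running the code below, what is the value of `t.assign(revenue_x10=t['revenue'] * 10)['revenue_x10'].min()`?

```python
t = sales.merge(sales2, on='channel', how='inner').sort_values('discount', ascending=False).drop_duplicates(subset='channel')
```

merge on 'channel' (how='inner') → 6 rows:
  region  channel  discount  units  revenue
0  South      web        26     69      283
1  North    phone        21     49      549
2   West    phone        24     36      549
3   West    phone         7     31      549
4   East  partner        13     36      121
5  South    phone        11     28      549
sort by discount descending:
  region  channel  discount  units  revenue
0  South      web        26     69      283
2   West    phone        24     36      549
1  North    phone        21     49      549
4   East  partner        13     36      121
5  South    phone        11     28      549
3   West    phone         7     31      549
drop duplicate channel (keep=first):
  region  channel  discount  units  revenue
0  South      web        26     69      283
2   West    phone        24     36      549
4   East  partner        13     36      121
add column revenue_x10 = t['revenue'] * 10:
  region  channel  discount  units  revenue  revenue_x10
0  South      web        26     69      283         2830
2   West    phone        24     36      549         5490
4   East  partner        13     36      121         1210

1210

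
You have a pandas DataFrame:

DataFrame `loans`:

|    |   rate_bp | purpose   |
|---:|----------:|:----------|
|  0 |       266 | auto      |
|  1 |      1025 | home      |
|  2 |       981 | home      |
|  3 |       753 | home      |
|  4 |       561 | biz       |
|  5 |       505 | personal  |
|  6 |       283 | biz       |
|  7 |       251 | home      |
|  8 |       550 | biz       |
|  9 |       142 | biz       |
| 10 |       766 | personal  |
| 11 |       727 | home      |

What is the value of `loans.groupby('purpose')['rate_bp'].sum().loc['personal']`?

group by purpose, sum of rate_bp:
purpose
auto         266
biz         1536
home        3737
personal    1271
Name: rate_bp, dtype: int64

1271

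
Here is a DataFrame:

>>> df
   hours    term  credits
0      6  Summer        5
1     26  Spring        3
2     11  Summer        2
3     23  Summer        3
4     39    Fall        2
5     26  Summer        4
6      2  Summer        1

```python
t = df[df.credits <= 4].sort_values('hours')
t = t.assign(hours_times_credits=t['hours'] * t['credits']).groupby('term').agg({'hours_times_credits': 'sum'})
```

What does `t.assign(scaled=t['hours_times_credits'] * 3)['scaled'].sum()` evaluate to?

1059

filter rows where credits <= 4:
   hours    term  credits
1     26  Spring        3
2     11  Summer        2
3     23  Summer        3
4     39    Fall        2
5     26  Summer        4
6      2  Summer        1
sort by hours:
   hours    term  credits
6      2  Summer        1
2     11  Summer        2
3     23  Summer        3
1     26  Spring        3
5     26  Summer        4
4     39    Fall        2
add column hours_times_credits = t['hours'] * t['credits']:
   hours    term  credits  hours_times_credits
6      2  Summer        1                    2
2     11  Summer        2                   22
3     23  Summer        3                   69
1     26  Spring        3                   78
5     26  Summer        4                  104
4     39    Fall        2                   78
group by term, sum of hours_times_credits:
        hours_times_credits
term                       
Fall                     78
Spring                   78
Summer                  197
add column scaled = t['hours_times_credits'] * 3:
        hours_times_credits  scaled
term                               
Fall                     78     234
Spring                   78     234
Summer                  197     591
The sum of column 'scaled' is 1059.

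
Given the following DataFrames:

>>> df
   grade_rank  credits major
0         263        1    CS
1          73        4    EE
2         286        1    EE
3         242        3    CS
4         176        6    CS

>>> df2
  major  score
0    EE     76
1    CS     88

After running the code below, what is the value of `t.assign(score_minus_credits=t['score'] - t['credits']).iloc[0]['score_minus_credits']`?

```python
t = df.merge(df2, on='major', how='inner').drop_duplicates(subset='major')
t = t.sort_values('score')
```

72

merge on 'major' (how='inner') → 5 rows:
   grade_rank  credits major  score
0         263        1    CS     88
1          73        4    EE     76
2         286        1    EE     76
3         242        3    CS     88
4         176        6    CS     88
drop duplicate major (keep=first):
   grade_rank  credits major  score
0         263        1    CS     88
1          73        4    EE     76
sort by score:
   grade_rank  credits major  score
1          73        4    EE     76
0         263        1    CS     88
add column score_minus_credits = t['score'] - t['credits']:
   grade_rank  credits major  score  score_minus_credits
1          73        4    EE     76                   72
0         263        1    CS     88                   87
value at position 0, column 'score_minus_credits' → 72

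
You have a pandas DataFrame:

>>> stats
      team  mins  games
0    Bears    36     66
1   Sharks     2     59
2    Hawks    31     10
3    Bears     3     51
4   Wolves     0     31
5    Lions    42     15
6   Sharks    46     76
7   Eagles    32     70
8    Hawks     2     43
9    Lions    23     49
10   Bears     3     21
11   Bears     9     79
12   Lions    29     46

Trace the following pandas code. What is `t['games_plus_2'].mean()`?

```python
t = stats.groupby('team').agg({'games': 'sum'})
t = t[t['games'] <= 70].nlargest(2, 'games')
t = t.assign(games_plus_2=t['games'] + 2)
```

63.5

group by team, sum of games:
        games
team         
Bears     217
Eagles     70
Hawks      53
Lions     110
Sharks    135
Wolves     31
filter rows where games <= 70:
        games
team         
Eagles     70
Hawks      53
Wolves     31
take 2 rows with largest games:
        games
team         
Eagles     70
Hawks      53
add column games_plus_2 = t['games'] + 2:
        games  games_plus_2
team                       
Eagles     70            72
Hawks      53            55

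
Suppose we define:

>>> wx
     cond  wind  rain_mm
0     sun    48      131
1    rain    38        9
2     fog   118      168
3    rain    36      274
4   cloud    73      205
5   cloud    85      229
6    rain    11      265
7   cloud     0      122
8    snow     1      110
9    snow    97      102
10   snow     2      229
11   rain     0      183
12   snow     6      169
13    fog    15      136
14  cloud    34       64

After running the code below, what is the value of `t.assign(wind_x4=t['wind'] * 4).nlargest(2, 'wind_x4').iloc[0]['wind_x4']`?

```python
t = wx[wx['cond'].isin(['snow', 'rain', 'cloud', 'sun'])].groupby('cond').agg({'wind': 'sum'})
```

768

filter rows where cond in ['snow', 'rain', 'cloud', 'sun']:
     cond  wind  rain_mm
0     sun    48      131
1    rain    38        9
3    rain    36      274
4   cloud    73      205
5   cloud    85      229
6    rain    11      265
7   cloud     0      122
8    snow     1      110
9    snow    97      102
10   snow     2      229
11   rain     0      183
12   snow     6      169
14  cloud    34       64
group by cond, sum of wind:
       wind
cond       
cloud   192
rain     85
snow    106
sun      48
add column wind_x4 = t['wind'] * 4:
       wind  wind_x4
cond                
cloud   192      768
rain     85      340
snow    106      424
sun      48      192
take 2 rows with largest wind_x4:
       wind  wind_x4
cond                
cloud   192      768
snow    106      424
Finally, value at position 0, column 'wind_x4' = 768.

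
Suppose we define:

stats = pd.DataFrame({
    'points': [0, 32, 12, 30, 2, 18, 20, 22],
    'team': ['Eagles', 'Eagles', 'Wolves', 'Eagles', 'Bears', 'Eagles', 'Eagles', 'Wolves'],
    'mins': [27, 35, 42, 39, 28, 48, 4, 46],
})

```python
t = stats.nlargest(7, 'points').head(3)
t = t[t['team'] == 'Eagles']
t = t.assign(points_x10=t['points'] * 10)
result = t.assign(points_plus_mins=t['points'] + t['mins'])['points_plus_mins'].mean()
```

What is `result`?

68.0

take 7 rows with largest points:
   points    team  mins
1      32  Eagles    35
3      30  Eagles    39
7      22  Wolves    46
6      20  Eagles     4
5      18  Eagles    48
2      12  Wolves    42
4       2   Bears    28
take first 3 rows:
   points    team  mins
1      32  Eagles    35
3      30  Eagles    39
7      22  Wolves    46
filter rows where team == 'Eagles':
   points    team  mins
1      32  Eagles    35
3      30  Eagles    39
add column points_x10 = t['points'] * 10:
   points    team  mins  points_x10
1      32  Eagles    35         320
3      30  Eagles    39         300
add column points_plus_mins = t['points'] + t['mins']:
   points    team  mins  points_x10  points_plus_mins
1      32  Eagles    35         320                67
3      30  Eagles    39         300                69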